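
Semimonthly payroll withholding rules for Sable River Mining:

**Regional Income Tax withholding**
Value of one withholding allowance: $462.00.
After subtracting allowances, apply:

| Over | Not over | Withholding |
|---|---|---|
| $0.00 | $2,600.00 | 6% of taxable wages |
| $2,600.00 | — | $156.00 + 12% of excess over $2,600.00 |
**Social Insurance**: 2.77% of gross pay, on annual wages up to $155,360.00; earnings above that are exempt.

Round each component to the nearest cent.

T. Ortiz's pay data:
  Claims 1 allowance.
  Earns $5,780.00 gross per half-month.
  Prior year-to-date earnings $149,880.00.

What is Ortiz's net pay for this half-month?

$5,146.04

Regional Income Tax: taxable = $5,780.00 − 1×$462.00 = $5,318.00
  $156.00 + 12% × ($5,318.00 − $2,600.00) = $156.00 + 12% × $2,718.00 = $482.16
Social Insurance: cap $155,360.00 − YTD $149,880.00 = $5,480.00 subject; 2.77% × $5,480.00 = $151.80
Total withheld: $482.16 + $151.80 = $633.96
Net pay: $5,780.00 − $633.96 = $5,146.04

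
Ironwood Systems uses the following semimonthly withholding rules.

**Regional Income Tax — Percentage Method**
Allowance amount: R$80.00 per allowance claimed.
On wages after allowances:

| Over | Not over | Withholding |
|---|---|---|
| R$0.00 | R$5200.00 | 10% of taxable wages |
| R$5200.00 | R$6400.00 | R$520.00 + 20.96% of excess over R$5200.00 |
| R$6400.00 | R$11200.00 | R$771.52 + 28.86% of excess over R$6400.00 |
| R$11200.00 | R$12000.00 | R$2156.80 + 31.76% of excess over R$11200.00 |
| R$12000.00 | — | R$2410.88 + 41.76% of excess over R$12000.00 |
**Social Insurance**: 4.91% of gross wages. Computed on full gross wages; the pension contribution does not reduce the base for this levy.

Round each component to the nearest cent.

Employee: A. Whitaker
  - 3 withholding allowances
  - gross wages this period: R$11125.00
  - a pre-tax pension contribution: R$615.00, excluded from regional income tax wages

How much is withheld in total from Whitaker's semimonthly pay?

R$2434.64

Regional Income Tax: taxable = R$11125.00 − R$615.00 − 3×R$80.00 = R$10270.00
  R$771.52 + 28.86% × (R$10270.00 − R$6400.00) = R$771.52 + 28.86% × R$3870.00 = R$1888.40
Social Insurance: 4.91% × R$11125.00 = R$546.24
Total: R$1888.40 + R$546.24 = R$2434.64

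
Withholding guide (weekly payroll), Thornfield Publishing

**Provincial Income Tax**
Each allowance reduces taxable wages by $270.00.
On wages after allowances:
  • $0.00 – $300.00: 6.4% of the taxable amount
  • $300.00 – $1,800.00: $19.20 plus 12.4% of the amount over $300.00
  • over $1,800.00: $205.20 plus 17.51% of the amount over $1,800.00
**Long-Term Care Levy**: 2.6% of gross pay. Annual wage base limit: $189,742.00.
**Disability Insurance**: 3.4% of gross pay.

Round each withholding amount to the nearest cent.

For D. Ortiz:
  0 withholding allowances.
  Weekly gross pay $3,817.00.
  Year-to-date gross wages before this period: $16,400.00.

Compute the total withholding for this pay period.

Provincial Income Tax: taxable = $3,817.00
  $205.20 + 17.51% × ($3,817.00 − $1,800.00) = $205.20 + 17.51% × $2,017.00 = $558.38
Long-Term Care Levy: 2.6% × $3,817.00 = $99.24
Disability Insurance: 3.4% × $3,817.00 = $129.78
Total: $558.38 + $99.24 + $129.78 = $787.40

$787.40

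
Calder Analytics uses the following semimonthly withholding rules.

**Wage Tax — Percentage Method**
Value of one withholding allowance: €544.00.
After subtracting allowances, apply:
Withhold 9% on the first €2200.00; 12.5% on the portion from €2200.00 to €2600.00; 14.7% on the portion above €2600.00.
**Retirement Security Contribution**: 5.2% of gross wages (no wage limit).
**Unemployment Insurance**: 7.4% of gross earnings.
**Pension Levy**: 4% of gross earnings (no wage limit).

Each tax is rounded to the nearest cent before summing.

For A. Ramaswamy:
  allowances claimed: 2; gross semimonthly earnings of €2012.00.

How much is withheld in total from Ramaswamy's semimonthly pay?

€417.15

Wage Tax: taxable = €2012.00 − 2×€544.00 = €924.00
  9% × €924.00 = €83.16
Retirement Security Contribution: 5.2% × €2012.00 = €104.62
Unemployment Insurance: 7.4% × €2012.00 = €148.89
Pension Levy: 4% × €2012.00 = €80.48
Total: €83.16 + €104.62 + €148.89 + €80.48 = €417.15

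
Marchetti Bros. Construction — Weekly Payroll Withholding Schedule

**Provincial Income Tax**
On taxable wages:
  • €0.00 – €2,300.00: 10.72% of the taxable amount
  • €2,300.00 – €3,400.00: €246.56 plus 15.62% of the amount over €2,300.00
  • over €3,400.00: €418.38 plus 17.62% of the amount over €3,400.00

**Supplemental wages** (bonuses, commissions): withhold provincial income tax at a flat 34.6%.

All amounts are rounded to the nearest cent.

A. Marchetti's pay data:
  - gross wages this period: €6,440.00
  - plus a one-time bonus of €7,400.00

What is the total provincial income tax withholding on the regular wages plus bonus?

€3,514.43

Provincial Income Tax: taxable = €6,440.00
  €418.38 + 17.62% × (€6,440.00 − €3,400.00) = €418.38 + 17.62% × €3,040.00 = €954.03
Supplemental (34.6% flat on bonus): 34.6% × €7,400.00 = €2,560.40
Total provincial income tax: €954.03 + €2,560.40 = €3,514.43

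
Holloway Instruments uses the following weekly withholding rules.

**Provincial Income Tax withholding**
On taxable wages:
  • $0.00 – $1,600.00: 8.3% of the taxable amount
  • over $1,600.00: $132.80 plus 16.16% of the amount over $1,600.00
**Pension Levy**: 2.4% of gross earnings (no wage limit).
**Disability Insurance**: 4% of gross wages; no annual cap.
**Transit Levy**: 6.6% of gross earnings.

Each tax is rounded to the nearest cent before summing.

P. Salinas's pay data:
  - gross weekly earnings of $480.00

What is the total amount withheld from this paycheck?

$102.24

Provincial Income Tax: taxable = $480.00
  8.3% × $480.00 = $39.84
Pension Levy: 2.4% × $480.00 = $11.52
Disability Insurance: 4% × $480.00 = $19.20
Transit Levy: 6.6% × $480.00 = $31.68
Total: $39.84 + $11.52 + $19.20 + $31.68 = $102.24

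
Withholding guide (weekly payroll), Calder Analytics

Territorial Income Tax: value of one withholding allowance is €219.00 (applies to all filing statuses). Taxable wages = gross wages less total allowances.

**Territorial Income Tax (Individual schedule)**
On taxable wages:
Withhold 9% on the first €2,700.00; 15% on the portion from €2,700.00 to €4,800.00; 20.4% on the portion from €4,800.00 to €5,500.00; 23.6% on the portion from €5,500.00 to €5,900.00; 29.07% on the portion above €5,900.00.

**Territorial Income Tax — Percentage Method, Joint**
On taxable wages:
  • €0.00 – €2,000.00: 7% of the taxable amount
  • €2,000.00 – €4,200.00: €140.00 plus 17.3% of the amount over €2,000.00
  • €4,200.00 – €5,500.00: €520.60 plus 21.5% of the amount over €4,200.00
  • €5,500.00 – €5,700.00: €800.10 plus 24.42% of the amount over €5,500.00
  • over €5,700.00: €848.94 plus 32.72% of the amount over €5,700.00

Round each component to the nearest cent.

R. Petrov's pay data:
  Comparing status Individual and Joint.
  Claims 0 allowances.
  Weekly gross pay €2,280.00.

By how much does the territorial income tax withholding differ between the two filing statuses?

Territorial Income Tax (Individual): taxable = €2,280.00
  9% × €2,280.00 = €205.20
Territorial Income Tax (Joint): taxable = €2,280.00
  €140.00 + 17.3% × (€2,280.00 − €2,000.00) = €140.00 + 17.3% × €280.00 = €188.44
Difference: |€205.20 − €188.44| = €16.76 (higher under Individual)

€16.76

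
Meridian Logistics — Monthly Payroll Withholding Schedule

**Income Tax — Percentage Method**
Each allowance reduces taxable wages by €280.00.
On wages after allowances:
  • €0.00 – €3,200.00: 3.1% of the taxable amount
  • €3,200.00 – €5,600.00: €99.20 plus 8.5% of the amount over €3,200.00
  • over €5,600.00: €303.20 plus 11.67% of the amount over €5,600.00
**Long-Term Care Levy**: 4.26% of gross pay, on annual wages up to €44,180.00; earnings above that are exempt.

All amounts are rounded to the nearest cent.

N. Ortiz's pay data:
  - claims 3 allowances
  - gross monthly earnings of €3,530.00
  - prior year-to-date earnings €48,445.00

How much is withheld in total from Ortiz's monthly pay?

Income Tax: taxable = €3,530.00 − 3×€280.00 = €2,690.00
  3.1% × €2,690.00 = €83.39
Long-Term Care Levy: YTD €48,445.00 ≥ cap €44,180.00 → €0.00
Total: €83.39 + €0.00 = €83.39

€83.39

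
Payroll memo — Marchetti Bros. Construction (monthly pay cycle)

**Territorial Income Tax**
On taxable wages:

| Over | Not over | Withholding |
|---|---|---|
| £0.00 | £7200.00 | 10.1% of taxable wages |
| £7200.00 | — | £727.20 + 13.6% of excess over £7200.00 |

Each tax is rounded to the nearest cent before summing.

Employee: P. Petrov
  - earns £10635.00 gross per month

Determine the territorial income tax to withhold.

£1194.36

Territorial Income Tax: taxable = £10635.00
  £727.20 + 13.6% × (£10635.00 − £7200.00) = £727.20 + 13.6% × £3435.00 = £1194.36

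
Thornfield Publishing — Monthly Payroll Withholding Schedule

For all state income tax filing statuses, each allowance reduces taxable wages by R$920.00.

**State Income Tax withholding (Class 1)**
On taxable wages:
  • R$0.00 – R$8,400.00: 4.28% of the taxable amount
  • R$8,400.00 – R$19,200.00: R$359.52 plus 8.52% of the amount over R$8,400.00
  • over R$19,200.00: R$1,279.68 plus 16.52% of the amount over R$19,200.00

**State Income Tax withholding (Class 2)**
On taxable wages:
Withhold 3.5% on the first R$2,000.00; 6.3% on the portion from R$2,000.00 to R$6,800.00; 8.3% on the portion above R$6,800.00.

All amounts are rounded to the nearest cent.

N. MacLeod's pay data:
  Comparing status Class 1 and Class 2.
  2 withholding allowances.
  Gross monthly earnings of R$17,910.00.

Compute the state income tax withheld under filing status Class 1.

State Income Tax (Class 1): taxable = R$17,910.00 − 2×R$920.00 = R$16,070.00
  R$359.52 + 8.52% × (R$16,070.00 − R$8,400.00) = R$359.52 + 8.52% × R$7,670.00 = R$1,013.00

R$1,013.00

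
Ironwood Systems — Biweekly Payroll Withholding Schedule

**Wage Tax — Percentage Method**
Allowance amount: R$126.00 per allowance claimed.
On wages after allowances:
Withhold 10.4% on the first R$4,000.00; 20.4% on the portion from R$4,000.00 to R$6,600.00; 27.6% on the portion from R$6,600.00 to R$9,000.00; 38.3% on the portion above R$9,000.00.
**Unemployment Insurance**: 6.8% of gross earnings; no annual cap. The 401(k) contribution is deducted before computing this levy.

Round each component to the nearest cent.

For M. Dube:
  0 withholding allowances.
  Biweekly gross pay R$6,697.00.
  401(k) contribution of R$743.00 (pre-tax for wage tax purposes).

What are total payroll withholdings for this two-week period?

R$1,219.49

Wage Tax: taxable = R$6,697.00 − R$743.00 = R$5,954.00
  R$416.00 + 20.4% × (R$5,954.00 − R$4,000.00) = R$416.00 + 20.4% × R$1,954.00 = R$814.62
Unemployment Insurance: 6.8% × R$5,954.00 = R$404.87
Total: R$814.62 + R$404.87 = R$1,219.49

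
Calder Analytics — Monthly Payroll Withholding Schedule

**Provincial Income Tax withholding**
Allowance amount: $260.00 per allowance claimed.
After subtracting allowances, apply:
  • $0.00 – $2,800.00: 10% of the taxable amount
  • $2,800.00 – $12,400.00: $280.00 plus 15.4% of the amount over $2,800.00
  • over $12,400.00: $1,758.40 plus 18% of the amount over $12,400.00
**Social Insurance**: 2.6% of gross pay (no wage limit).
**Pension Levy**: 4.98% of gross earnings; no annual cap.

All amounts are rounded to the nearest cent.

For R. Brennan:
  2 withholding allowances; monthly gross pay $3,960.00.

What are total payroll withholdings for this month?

Provincial Income Tax: taxable = $3,960.00 − 2×$260.00 = $3,440.00
  $280.00 + 15.4% × ($3,440.00 − $2,800.00) = $280.00 + 15.4% × $640.00 = $378.56
Social Insurance: 2.6% × $3,960.00 = $102.96
Pension Levy: 4.98% × $3,960.00 = $197.21
Total: $378.56 + $102.96 + $197.21 = $678.73

$678.73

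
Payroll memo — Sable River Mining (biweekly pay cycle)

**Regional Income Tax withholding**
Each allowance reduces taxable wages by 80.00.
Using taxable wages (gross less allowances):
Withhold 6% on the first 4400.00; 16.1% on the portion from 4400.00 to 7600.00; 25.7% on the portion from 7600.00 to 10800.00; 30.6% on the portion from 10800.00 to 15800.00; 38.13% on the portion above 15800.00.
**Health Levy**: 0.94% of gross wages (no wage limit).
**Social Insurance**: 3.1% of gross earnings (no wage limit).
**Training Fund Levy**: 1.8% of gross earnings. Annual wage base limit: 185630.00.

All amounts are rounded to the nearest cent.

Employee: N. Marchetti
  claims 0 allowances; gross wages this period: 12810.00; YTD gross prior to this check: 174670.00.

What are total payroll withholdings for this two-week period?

2931.46

Regional Income Tax: taxable = 12810.00
  1601.60 + 30.6% × (12810.00 − 10800.00) = 1601.60 + 30.6% × 2010.00 = 2216.66
Health Levy: 0.94% × 12810.00 = 120.41
Social Insurance: 3.1% × 12810.00 = 397.11
Training Fund Levy: cap 185630.00 − YTD 174670.00 = 10960.00 subject; 1.8% × 10960.00 = 197.28
Total: 2216.66 + 120.41 + 397.11 + 197.28 = 2931.46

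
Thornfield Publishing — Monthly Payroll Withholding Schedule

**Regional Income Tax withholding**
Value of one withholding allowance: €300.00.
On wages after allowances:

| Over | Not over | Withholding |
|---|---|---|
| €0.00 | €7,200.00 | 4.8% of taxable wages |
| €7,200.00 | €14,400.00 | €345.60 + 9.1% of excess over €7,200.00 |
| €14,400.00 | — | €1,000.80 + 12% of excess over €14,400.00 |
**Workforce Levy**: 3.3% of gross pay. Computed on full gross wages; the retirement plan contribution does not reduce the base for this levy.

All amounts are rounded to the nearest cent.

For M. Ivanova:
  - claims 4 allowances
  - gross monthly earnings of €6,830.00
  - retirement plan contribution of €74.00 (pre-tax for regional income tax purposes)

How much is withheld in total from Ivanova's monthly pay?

Regional Income Tax: taxable = €6,830.00 − €74.00 − 4×€300.00 = €5,556.00
  4.8% × €5,556.00 = €266.69
Workforce Levy: 3.3% × €6,830.00 = €225.39
Total: €266.69 + €225.39 = €492.08

€492.08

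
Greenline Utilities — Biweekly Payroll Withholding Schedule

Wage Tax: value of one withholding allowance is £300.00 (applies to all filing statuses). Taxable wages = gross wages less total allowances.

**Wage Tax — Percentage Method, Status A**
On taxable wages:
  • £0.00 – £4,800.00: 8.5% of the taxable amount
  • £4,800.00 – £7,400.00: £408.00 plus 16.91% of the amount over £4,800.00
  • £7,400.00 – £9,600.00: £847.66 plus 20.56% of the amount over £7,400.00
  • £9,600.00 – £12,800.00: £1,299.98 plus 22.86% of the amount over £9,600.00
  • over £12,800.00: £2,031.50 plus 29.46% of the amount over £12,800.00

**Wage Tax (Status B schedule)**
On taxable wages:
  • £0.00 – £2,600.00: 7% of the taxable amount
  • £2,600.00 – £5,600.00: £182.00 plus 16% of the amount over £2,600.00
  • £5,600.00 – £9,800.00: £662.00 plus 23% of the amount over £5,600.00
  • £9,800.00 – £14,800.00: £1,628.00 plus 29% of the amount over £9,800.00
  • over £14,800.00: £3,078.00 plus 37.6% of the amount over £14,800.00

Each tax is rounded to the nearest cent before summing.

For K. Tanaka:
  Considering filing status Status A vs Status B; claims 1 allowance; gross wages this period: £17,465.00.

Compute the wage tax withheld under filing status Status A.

£3,317.43

Wage Tax (Status A): taxable = £17,465.00 − 1×£300.00 = £17,165.00
  £2,031.50 + 29.46% × (£17,165.00 − £12,800.00) = £2,031.50 + 29.46% × £4,365.00 = £3,317.43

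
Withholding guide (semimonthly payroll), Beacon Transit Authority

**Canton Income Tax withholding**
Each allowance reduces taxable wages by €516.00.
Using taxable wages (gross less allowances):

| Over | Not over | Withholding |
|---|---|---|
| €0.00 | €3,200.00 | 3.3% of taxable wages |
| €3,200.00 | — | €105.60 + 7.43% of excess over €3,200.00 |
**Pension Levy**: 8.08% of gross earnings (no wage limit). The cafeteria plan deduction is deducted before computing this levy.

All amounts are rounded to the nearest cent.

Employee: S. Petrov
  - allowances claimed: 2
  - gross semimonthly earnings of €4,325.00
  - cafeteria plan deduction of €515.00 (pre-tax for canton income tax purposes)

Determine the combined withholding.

Canton Income Tax: taxable = €4,325.00 − €515.00 − 2×€516.00 = €2,778.00
  3.3% × €2,778.00 = €91.67
Pension Levy: 8.08% × €3,810.00 = €307.85
Total: €91.67 + €307.85 = €399.52

€399.52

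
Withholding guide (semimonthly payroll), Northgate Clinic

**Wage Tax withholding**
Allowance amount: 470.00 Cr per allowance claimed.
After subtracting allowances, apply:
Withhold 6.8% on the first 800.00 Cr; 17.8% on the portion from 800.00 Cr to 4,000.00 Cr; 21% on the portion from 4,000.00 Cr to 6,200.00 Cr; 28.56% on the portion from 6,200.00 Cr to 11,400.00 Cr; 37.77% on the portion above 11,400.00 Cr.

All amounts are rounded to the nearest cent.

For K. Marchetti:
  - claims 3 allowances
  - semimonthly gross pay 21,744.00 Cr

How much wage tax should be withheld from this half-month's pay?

5,945.49 Cr

Wage Tax: taxable = 21,744.00 Cr − 3×470.00 Cr = 20,334.00 Cr
  2,571.12 Cr + 37.77% × (20,334.00 Cr − 11,400.00 Cr) = 2,571.12 Cr + 37.77% × 8,934.00 Cr = 5,945.49 Cr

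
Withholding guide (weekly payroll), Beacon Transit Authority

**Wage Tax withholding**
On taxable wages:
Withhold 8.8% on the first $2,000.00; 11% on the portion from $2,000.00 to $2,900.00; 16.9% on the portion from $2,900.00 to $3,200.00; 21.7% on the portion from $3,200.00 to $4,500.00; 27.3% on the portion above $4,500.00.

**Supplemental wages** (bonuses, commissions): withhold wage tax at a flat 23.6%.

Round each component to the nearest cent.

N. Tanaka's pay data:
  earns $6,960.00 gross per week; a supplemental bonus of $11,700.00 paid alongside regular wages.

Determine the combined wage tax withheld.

$4,040.58

Wage Tax: taxable = $6,960.00
  $607.80 + 27.3% × ($6,960.00 − $4,500.00) = $607.80 + 27.3% × $2,460.00 = $1,279.38
Supplemental (23.6% flat on bonus): 23.6% × $11,700.00 = $2,761.20
Total wage tax: $1,279.38 + $2,761.20 = $4,040.58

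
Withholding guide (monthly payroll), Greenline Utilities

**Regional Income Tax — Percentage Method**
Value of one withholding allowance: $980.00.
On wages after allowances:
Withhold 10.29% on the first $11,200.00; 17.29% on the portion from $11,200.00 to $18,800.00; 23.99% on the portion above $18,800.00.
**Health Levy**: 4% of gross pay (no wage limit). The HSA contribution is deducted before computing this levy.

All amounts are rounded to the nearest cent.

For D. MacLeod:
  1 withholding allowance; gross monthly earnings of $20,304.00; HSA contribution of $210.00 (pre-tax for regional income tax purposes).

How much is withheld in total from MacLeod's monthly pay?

Regional Income Tax: taxable = $20,304.00 − $210.00 − 1×$980.00 = $19,114.00
  $2,466.52 + 23.99% × ($19,114.00 − $18,800.00) = $2,466.52 + 23.99% × $314.00 = $2,541.85
Health Levy: 4% × $20,094.00 = $803.76
Total: $2,541.85 + $803.76 = $3,345.61

$3,345.61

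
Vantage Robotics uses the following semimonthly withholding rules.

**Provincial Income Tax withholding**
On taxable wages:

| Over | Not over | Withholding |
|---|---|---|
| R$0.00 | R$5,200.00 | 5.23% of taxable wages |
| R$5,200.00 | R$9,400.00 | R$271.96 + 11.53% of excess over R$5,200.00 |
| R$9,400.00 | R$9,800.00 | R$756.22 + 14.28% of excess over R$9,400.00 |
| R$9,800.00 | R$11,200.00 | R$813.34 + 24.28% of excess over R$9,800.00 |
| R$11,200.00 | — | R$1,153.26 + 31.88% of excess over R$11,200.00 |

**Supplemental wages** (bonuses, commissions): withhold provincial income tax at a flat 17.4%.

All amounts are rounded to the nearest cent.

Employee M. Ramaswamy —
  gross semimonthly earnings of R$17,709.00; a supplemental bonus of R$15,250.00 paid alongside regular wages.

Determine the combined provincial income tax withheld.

R$5,881.83

Provincial Income Tax: taxable = R$17,709.00
  R$1,153.26 + 31.88% × (R$17,709.00 − R$11,200.00) = R$1,153.26 + 31.88% × R$6,509.00 = R$3,228.33
Supplemental (17.4% flat on bonus): 17.4% × R$15,250.00 = R$2,653.50
Total provincial income tax: R$3,228.33 + R$2,653.50 = R$5,881.83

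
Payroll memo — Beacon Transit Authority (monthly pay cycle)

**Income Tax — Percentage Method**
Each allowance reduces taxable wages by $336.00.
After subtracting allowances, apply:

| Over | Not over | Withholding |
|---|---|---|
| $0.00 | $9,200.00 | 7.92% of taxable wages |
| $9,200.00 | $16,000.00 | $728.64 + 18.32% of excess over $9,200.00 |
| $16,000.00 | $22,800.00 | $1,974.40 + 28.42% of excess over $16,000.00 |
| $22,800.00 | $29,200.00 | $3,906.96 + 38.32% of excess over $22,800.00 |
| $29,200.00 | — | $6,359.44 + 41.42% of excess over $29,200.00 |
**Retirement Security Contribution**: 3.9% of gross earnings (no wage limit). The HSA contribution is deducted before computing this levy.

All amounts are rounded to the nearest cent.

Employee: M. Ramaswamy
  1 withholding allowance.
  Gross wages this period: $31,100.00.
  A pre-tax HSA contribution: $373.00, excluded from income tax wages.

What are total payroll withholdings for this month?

$8,051.10

Income Tax: taxable = $31,100.00 − $373.00 − 1×$336.00 = $30,391.00
  $6,359.44 + 41.42% × ($30,391.00 − $29,200.00) = $6,359.44 + 41.42% × $1,191.00 = $6,852.75
Retirement Security Contribution: 3.9% × $30,727.00 = $1,198.35
Total: $6,852.75 + $1,198.35 = $8,051.10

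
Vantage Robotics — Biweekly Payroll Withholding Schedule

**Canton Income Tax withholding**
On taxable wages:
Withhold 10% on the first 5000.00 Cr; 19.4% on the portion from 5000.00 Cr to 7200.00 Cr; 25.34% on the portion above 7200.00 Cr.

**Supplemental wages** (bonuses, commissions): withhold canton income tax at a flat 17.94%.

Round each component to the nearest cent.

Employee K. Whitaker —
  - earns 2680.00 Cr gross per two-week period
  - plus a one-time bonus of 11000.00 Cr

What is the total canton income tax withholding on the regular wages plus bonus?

Canton Income Tax: taxable = 2680.00 Cr
  10% × 2680.00 Cr = 268.00 Cr
Supplemental (17.94% flat on bonus): 17.94% × 11000.00 Cr = 1973.40 Cr
Total canton income tax: 268.00 Cr + 1973.40 Cr = 2241.40 Cr

2241.40 Cr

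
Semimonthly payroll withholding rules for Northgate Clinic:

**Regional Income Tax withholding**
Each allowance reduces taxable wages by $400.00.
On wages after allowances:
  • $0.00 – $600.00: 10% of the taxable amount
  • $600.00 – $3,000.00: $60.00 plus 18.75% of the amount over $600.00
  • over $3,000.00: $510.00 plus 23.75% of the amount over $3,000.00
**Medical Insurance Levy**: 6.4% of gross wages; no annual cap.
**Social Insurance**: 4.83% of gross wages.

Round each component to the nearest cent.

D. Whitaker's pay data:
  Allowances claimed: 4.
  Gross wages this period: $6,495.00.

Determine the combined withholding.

Regional Income Tax: taxable = $6,495.00 − 4×$400.00 = $4,895.00
  $510.00 + 23.75% × ($4,895.00 − $3,000.00) = $510.00 + 23.75% × $1,895.00 = $960.06
Medical Insurance Levy: 6.4% × $6,495.00 = $415.68
Social Insurance: 4.83% × $6,495.00 = $313.71
Total: $960.06 + $415.68 + $313.71 = $1,689.45

$1,689.45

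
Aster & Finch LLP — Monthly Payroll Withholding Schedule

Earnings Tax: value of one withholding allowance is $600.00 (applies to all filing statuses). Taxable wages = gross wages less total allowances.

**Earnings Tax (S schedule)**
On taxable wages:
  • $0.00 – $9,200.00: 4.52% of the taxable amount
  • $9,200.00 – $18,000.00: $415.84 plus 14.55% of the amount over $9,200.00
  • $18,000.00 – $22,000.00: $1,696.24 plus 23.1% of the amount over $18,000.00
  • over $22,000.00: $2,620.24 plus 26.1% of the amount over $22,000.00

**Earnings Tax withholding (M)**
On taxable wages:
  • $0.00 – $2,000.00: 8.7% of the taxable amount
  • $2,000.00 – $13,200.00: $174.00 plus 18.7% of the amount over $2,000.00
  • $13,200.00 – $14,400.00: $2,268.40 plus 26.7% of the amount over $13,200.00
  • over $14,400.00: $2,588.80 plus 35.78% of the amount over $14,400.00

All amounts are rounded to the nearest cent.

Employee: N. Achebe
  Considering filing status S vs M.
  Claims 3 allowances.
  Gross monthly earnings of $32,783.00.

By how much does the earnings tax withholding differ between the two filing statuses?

$3,557.40

Earnings Tax (S): taxable = $32,783.00 − 3×$600.00 = $30,983.00
  $2,620.24 + 26.1% × ($30,983.00 − $22,000.00) = $2,620.24 + 26.1% × $8,983.00 = $4,964.80
Earnings Tax (M): taxable = $32,783.00 − 3×$600.00 = $30,983.00
  $2,588.80 + 35.78% × ($30,983.00 − $14,400.00) = $2,588.80 + 35.78% × $16,583.00 = $8,522.20
Difference: |$4,964.80 − $8,522.20| = $3,557.40 (higher under M)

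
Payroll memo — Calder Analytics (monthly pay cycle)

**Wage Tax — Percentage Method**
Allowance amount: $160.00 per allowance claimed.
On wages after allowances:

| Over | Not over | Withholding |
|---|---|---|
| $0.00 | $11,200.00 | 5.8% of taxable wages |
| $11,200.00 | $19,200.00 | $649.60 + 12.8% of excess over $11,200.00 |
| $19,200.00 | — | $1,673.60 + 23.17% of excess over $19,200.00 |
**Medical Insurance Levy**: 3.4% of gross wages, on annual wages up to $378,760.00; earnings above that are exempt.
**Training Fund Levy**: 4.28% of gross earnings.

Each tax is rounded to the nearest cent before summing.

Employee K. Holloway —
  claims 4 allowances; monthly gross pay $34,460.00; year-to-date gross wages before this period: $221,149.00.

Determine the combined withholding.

$7,707.58

Wage Tax: taxable = $34,460.00 − 4×$160.00 = $33,820.00
  $1,673.60 + 23.17% × ($33,820.00 − $19,200.00) = $1,673.60 + 23.17% × $14,620.00 = $5,061.05
Medical Insurance Levy: 3.4% × $34,460.00 = $1,171.64
Training Fund Levy: 4.28% × $34,460.00 = $1,474.89
Total: $5,061.05 + $1,171.64 + $1,474.89 = $7,707.58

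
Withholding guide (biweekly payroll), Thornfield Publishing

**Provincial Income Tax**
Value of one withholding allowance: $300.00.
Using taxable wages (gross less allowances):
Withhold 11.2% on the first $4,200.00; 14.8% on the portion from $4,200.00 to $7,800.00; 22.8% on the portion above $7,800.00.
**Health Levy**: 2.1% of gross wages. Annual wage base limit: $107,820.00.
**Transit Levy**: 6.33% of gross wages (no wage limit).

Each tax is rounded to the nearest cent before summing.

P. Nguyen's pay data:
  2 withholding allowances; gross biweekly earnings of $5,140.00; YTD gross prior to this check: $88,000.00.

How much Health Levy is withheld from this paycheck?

Health Levy: 2.1% × $5,140.00 = $107.94

$107.94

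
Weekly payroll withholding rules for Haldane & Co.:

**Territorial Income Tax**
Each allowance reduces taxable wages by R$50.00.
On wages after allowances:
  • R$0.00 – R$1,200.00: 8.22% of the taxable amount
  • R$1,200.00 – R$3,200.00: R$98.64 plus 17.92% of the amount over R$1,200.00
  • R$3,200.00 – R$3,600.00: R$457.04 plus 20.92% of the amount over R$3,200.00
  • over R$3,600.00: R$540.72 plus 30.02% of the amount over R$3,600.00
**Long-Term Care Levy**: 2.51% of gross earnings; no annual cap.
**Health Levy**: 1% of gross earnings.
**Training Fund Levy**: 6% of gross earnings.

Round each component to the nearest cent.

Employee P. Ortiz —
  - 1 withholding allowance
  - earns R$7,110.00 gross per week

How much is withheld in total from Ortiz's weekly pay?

R$2,255.57

Territorial Income Tax: taxable = R$7,110.00 − 1×R$50.00 = R$7,060.00
  R$540.72 + 30.02% × (R$7,060.00 − R$3,600.00) = R$540.72 + 30.02% × R$3,460.00 = R$1,579.41
Long-Term Care Levy: 2.51% × R$7,110.00 = R$178.46
Health Levy: 1% × R$7,110.00 = R$71.10
Training Fund Levy: 6% × R$7,110.00 = R$426.60
Total: R$1,579.41 + R$178.46 + R$71.10 + R$426.60 = R$2,255.57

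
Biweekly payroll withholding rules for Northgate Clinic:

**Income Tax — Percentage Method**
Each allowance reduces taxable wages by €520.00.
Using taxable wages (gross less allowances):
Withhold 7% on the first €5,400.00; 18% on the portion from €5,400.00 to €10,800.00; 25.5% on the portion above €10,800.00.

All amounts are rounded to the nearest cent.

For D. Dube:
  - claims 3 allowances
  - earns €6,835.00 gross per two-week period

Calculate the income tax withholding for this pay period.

€369.25

Income Tax: taxable = €6,835.00 − 3×€520.00 = €5,275.00
  7% × €5,275.00 = €369.25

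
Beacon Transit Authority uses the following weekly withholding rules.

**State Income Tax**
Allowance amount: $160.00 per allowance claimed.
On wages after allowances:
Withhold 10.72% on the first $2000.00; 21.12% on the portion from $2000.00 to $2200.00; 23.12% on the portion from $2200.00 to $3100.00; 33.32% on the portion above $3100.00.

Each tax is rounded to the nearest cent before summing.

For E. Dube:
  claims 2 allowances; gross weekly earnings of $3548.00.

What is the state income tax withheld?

State Income Tax: taxable = $3548.00 − 2×$160.00 = $3228.00
  $464.72 + 33.32% × ($3228.00 − $3100.00) = $464.72 + 33.32% × $128.00 = $507.37

$507.37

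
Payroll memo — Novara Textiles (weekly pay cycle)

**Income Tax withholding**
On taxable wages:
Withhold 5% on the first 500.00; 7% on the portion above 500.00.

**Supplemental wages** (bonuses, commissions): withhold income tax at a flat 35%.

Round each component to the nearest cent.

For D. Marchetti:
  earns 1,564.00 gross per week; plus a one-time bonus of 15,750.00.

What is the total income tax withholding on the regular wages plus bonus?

Income Tax: taxable = 1,564.00
  25.00 + 7% × (1,564.00 − 500.00) = 25.00 + 7% × 1,064.00 = 99.48
Supplemental (35% flat on bonus): 35% × 15,750.00 = 5,512.50
Total income tax: 99.48 + 5,512.50 = 5,611.98

5,611.98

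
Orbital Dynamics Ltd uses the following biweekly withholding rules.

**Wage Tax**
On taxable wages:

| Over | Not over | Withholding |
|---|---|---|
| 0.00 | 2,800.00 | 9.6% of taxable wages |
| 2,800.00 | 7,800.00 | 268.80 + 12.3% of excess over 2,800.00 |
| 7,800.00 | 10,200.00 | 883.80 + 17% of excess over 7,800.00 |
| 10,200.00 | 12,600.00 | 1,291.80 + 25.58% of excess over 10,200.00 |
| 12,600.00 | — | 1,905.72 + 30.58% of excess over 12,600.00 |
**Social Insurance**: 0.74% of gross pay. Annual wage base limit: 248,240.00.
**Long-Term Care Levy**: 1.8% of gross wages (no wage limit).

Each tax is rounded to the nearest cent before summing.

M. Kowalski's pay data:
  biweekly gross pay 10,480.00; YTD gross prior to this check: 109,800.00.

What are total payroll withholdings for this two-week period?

Wage Tax: taxable = 10,480.00
  1,291.80 + 25.58% × (10,480.00 − 10,200.00) = 1,291.80 + 25.58% × 280.00 = 1,363.42
Social Insurance: 0.74% × 10,480.00 = 77.55
Long-Term Care Levy: 1.8% × 10,480.00 = 188.64
Total: 1,363.42 + 77.55 + 188.64 = 1,629.61

1,629.61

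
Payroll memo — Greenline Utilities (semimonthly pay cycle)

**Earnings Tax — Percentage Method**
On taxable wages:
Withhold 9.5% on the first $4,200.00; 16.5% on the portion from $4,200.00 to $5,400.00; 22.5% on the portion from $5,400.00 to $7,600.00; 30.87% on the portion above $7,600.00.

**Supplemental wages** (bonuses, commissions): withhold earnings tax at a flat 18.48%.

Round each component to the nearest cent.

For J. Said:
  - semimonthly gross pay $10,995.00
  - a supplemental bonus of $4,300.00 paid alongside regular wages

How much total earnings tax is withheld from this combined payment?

Earnings Tax: taxable = $10,995.00
  $1,092.00 + 30.87% × ($10,995.00 − $7,600.00) = $1,092.00 + 30.87% × $3,395.00 = $2,140.04
Supplemental (18.48% flat on bonus): 18.48% × $4,300.00 = $794.64
Total earnings tax: $2,140.04 + $794.64 = $2,934.68

$2,934.68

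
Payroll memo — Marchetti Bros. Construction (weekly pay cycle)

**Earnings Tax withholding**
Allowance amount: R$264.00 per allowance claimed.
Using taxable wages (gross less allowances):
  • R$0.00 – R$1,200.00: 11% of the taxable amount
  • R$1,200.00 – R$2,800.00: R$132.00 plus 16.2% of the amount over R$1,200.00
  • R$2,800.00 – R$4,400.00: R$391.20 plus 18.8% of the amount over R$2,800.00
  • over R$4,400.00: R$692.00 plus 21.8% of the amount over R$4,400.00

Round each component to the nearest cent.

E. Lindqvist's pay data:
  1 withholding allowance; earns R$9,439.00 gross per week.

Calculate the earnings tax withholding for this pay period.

R$1,732.95

Earnings Tax: taxable = R$9,439.00 − 1×R$264.00 = R$9,175.00
  R$692.00 + 21.8% × (R$9,175.00 − R$4,400.00) = R$692.00 + 21.8% × R$4,775.00 = R$1,732.95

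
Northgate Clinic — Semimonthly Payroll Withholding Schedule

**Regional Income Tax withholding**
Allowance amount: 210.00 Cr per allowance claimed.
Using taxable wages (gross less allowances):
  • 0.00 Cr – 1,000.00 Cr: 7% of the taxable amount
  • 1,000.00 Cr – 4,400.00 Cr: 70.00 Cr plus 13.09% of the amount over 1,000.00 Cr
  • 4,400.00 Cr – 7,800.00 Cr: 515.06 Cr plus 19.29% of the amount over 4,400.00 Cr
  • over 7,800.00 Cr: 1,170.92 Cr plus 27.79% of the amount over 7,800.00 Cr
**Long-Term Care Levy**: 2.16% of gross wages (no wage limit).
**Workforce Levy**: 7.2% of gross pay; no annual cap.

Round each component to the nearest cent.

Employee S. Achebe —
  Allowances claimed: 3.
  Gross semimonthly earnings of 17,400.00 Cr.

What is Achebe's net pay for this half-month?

Regional Income Tax: taxable = 17,400.00 Cr − 3×210.00 Cr = 16,770.00 Cr
  1,170.92 Cr + 27.79% × (16,770.00 Cr − 7,800.00 Cr) = 1,170.92 Cr + 27.79% × 8,970.00 Cr = 3,663.68 Cr
Long-Term Care Levy: 2.16% × 17,400.00 Cr = 375.84 Cr
Workforce Levy: 7.2% × 17,400.00 Cr = 1,252.80 Cr
Total withheld: 3,663.68 Cr + 375.84 Cr + 1,252.80 Cr = 5,292.32 Cr
Net pay: 17,400.00 Cr − 5,292.32 Cr = 12,107.68 Cr

12,107.68 Cr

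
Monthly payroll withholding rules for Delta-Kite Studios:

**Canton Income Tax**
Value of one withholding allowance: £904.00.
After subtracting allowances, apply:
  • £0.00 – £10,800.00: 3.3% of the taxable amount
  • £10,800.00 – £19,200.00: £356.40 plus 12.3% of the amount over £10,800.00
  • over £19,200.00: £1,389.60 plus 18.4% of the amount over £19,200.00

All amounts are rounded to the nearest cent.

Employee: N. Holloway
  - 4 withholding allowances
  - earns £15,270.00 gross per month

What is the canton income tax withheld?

£461.44

Canton Income Tax: taxable = £15,270.00 − 4×£904.00 = £11,654.00
  £356.40 + 12.3% × (£11,654.00 − £10,800.00) = £356.40 + 12.3% × £854.00 = £461.44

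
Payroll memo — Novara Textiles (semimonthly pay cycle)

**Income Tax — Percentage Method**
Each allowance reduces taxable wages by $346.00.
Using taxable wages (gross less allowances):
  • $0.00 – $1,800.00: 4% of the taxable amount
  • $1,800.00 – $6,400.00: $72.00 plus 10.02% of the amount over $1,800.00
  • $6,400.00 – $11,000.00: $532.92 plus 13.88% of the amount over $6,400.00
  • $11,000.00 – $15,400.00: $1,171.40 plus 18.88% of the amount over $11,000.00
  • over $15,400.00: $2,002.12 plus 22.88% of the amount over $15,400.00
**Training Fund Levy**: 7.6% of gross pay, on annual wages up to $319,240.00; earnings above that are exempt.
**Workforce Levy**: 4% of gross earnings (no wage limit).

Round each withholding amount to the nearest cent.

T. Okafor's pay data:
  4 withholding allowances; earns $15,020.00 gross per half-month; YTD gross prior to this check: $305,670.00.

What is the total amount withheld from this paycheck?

Income Tax: taxable = $15,020.00 − 4×$346.00 = $13,636.00
  $1,171.40 + 18.88% × ($13,636.00 − $11,000.00) = $1,171.40 + 18.88% × $2,636.00 = $1,669.08
Training Fund Levy: cap $319,240.00 − YTD $305,670.00 = $13,570.00 subject; 7.6% × $13,570.00 = $1,031.32
Workforce Levy: 4% × $15,020.00 = $600.80
Total: $1,669.08 + $1,031.32 + $600.80 = $3,301.20

$3,301.20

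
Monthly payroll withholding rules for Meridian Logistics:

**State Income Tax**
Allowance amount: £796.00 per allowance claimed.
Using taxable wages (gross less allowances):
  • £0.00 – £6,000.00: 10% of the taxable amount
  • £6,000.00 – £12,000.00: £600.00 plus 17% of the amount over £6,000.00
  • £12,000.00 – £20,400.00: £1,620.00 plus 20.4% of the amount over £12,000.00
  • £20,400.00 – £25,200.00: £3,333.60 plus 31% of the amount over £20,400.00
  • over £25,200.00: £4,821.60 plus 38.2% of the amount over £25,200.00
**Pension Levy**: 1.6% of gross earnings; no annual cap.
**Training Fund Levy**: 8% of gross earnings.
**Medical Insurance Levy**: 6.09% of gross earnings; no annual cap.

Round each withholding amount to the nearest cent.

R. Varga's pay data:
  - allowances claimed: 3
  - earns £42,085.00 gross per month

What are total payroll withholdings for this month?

£16,962.59

State Income Tax: taxable = £42,085.00 − 3×£796.00 = £39,697.00
  £4,821.60 + 38.2% × (£39,697.00 − £25,200.00) = £4,821.60 + 38.2% × £14,497.00 = £10,359.45
Pension Levy: 1.6% × £42,085.00 = £673.36
Training Fund Levy: 8% × £42,085.00 = £3,366.80
Medical Insurance Levy: 6.09% × £42,085.00 = £2,562.98
Total: £10,359.45 + £673.36 + £3,366.80 + £2,562.98 = £16,962.59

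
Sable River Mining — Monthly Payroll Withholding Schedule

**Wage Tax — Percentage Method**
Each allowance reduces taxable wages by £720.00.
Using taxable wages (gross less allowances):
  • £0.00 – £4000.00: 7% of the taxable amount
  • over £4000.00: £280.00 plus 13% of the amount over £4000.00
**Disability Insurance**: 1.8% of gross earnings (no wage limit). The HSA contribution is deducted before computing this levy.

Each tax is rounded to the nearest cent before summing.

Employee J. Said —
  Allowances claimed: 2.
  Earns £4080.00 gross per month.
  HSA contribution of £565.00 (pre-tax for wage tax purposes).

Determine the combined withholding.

£208.52

Wage Tax: taxable = £4080.00 − £565.00 − 2×£720.00 = £2075.00
  7% × £2075.00 = £145.25
Disability Insurance: 1.8% × £3515.00 = £63.27
Total: £145.25 + £63.27 = £208.52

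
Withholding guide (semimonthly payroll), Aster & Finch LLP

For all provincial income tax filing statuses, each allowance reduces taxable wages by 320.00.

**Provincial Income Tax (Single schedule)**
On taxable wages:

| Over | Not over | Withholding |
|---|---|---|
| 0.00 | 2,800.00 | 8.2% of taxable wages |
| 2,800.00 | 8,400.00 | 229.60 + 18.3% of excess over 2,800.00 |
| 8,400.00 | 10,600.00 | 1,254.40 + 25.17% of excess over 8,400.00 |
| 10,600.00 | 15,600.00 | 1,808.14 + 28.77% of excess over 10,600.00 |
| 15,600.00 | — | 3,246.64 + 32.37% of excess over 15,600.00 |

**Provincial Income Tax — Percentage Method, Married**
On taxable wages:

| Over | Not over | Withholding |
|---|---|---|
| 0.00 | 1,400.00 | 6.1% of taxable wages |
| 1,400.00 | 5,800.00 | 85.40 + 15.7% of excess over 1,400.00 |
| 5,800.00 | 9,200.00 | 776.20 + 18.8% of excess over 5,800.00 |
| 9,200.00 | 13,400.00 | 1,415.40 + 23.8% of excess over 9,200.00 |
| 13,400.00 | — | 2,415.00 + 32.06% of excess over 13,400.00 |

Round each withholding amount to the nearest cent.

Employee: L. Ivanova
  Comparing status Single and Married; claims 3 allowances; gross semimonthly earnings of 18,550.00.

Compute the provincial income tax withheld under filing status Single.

Provincial Income Tax (Single): taxable = 18,550.00 − 3×320.00 = 17,590.00
  3,246.64 + 32.37% × (17,590.00 − 15,600.00) = 3,246.64 + 32.37% × 1,990.00 = 3,890.80

3,890.80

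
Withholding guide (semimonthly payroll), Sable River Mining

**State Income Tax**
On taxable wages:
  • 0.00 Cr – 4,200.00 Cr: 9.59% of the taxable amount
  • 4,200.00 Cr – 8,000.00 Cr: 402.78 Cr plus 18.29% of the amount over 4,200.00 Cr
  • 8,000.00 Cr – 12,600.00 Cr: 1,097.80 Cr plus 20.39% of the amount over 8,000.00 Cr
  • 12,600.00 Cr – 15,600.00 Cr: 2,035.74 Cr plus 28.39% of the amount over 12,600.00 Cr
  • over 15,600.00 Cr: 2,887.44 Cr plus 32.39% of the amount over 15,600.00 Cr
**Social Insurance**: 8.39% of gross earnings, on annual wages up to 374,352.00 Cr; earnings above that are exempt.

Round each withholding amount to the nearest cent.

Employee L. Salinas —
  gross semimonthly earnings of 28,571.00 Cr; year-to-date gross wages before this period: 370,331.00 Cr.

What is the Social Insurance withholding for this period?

Social Insurance: cap 374,352.00 Cr − YTD 370,331.00 Cr = 4,021.00 Cr subject; 8.39% × 4,021.00 Cr = 337.36 Cr

337.36 Cr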